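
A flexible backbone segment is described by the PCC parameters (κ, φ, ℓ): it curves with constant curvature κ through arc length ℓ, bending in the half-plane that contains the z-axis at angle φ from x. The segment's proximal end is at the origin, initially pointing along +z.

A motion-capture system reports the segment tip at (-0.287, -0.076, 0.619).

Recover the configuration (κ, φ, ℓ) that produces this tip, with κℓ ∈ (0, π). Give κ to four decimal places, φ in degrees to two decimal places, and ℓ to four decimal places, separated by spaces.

1.2599 194.83 0.7099

ρ = √(x²+y²) = √(-0.287² + -0.076²) = 0.29689
φ = atan2(y, x) mod 360° = atan2(-0.076, -0.287) = 194.8320°
|p|² = ρ² + z² = 0.29689² + 0.619² = 0.47131
κ = 2ρ / |p|² = 2×0.29689 / 0.47131 = 1.25987
θ = 2·atan2(ρ, z) = 2·atan2(0.29689, 0.619) = 0.89444 rad
ℓ = θ/κ = 0.89444/1.25987 = 0.70995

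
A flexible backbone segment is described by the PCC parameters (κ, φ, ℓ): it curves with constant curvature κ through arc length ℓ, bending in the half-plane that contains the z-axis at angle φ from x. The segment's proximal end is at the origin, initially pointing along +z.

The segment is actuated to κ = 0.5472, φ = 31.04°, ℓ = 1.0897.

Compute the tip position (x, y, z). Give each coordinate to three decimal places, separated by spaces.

0.270 0.163 1.026

θ = κ·ℓ = 0.5472 × 1.0897 = 0.59628 rad
ρ = (1 − cos θ)/κ = (1 − 0.82743)/0.5472 = 0.31537
z = sin θ / κ = 0.56157/0.5472 = 1.02626
x = ρ cos φ = 0.31537 × cos(31.04°) = 0.27021
y = ρ sin φ = 0.31537 × sin(31.04°) = 0.16262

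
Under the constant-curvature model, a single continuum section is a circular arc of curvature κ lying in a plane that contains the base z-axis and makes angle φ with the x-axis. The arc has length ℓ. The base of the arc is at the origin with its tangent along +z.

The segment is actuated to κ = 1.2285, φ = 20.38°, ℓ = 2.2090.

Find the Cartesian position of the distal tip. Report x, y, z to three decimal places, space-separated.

1.457 0.541 0.338

θ = κ·ℓ = 1.2285 × 2.2090 = 2.71376 rad
ρ = (1 − cos θ)/κ = (1 − -0.90987)/1.2285 = 1.55463
z = sin θ / κ = 0.41490/1.2285 = 0.33773
x = ρ cos φ = 1.55463 × cos(20.38°) = 1.45732
y = ρ sin φ = 1.55463 × sin(20.38°) = 0.54139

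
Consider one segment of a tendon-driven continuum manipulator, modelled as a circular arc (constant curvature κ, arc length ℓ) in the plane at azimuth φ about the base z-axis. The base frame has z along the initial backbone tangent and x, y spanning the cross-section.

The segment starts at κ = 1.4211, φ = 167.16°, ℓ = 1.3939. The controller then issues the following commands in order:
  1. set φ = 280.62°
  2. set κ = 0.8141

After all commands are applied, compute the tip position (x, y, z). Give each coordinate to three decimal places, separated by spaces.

initial: κ=1.4211, φ=167.16°, ℓ=1.3939
cmd 1: set φ=280.62° → (κ,φ,ℓ)=(1.4211,280.62°,1.3939) → tip=(0.1814,-0.9674,0.6453)
cmd 2: set κ=0.8141 → (κ,φ,ℓ)=(0.8141,280.62°,1.3939) → tip=(0.1308,-0.6974,1.1134)

0.131 -0.697 1.113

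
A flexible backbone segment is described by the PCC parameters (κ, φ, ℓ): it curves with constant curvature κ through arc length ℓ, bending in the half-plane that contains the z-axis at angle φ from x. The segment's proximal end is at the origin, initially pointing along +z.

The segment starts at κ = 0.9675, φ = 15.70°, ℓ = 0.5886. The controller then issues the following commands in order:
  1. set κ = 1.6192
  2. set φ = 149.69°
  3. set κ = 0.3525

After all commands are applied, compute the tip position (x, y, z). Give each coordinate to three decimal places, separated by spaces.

-0.053 0.031 0.584

initial: κ=0.9675, φ=15.70°, ℓ=0.5886
cmd 1: set κ=1.6192 → (κ,φ,ℓ)=(1.6192,15.70°,0.5886) → tip=(0.2502,0.0703,0.5035)
cmd 2: set φ=149.69° → (κ,φ,ℓ)=(1.6192,149.69°,0.5886) → tip=(-0.2244,0.1312,0.5035)
cmd 3: set κ=0.3525 → (κ,φ,ℓ)=(0.3525,149.69°,0.5886) → tip=(-0.0525,0.0307,0.5844)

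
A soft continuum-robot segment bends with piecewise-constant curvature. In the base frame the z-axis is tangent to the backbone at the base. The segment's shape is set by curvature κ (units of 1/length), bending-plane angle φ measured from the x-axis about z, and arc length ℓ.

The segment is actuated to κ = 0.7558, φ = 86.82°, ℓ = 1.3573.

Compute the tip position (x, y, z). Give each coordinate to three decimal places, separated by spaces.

0.035 0.636 1.131

θ = κ·ℓ = 0.7558 × 1.3573 = 1.02585 rad
ρ = (1 − cos θ)/κ = (1 − 0.51837)/0.7558 = 0.63724
z = sin θ / κ = 0.85515/0.7558 = 1.13146
x = ρ cos φ = 0.63724 × cos(86.82°) = 0.03535
y = ρ sin φ = 0.63724 × sin(86.82°) = 0.63626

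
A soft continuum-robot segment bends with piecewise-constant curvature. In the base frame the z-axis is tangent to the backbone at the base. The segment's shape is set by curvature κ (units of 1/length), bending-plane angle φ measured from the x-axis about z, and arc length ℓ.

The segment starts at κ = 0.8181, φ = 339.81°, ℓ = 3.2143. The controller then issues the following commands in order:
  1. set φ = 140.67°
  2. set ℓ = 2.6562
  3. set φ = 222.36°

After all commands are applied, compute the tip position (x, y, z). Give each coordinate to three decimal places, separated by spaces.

initial: κ=0.8181, φ=339.81°, ℓ=3.2143
cmd 1: set φ=140.67° → (κ,φ,ℓ)=(0.8181,140.67°,3.2143) → tip=(-1.7698,1.4501,0.5988)
cmd 2: set ℓ=2.6562 → (κ,φ,ℓ)=(0.8181,140.67°,2.6562) → tip=(-1.4811,1.2136,1.0073)
cmd 3: set φ=222.36° → (κ,φ,ℓ)=(0.8181,222.36°,2.6562) → tip=(-1.4149,-1.2902,1.0073)

-1.415 -1.290 1.007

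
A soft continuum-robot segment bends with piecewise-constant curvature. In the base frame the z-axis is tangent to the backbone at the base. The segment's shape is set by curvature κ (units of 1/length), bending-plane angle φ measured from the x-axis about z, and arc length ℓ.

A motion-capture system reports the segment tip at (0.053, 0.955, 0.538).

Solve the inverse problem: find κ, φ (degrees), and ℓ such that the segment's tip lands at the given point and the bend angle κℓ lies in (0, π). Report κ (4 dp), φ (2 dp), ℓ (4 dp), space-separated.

1.5885 86.82 1.3326

ρ = √(x²+y²) = √(0.053² + 0.955²) = 0.95647
φ = atan2(y, x) mod 360° = atan2(0.955, 0.053) = 86.8235°
|p|² = ρ² + z² = 0.95647² + 0.538² = 1.20428
κ = 2ρ / |p|² = 2×0.95647 / 1.20428 = 1.58845
θ = 2·atan2(ρ, z) = 2·atan2(0.95647, 0.538) = 2.11684 rad
ℓ = θ/κ = 2.11684/1.58845 = 1.33264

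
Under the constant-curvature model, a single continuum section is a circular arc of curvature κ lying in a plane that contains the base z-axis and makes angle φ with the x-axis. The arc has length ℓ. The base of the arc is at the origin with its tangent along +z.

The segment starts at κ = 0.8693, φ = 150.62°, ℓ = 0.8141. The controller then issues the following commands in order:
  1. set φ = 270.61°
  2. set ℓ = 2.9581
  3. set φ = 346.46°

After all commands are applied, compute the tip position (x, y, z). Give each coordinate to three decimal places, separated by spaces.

2.060 -0.496 0.621

initial: κ=0.8693, φ=150.62°, ℓ=0.8141
cmd 1: set φ=270.61° → (κ,φ,ℓ)=(0.8693,270.61°,0.8141) → tip=(0.0029,-0.2762,0.7478)
cmd 2: set ℓ=2.9581 → (κ,φ,ℓ)=(0.8693,270.61°,2.9581) → tip=(0.0226,-2.1186,0.6209)
cmd 3: set φ=346.46° → (κ,φ,ℓ)=(0.8693,346.46°,2.9581) → tip=(2.0599,-0.4961,0.6209)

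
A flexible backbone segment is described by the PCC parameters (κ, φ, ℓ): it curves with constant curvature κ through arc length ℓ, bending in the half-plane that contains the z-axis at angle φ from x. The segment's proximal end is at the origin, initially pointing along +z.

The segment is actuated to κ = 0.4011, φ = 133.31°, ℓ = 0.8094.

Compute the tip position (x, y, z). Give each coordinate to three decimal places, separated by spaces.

θ = κ·ℓ = 0.4011 × 0.8094 = 0.32465 rad
ρ = (1 − cos θ)/κ = (1 − 0.94776)/0.4011 = 0.13024
z = sin θ / κ = 0.31898/0.4011 = 0.79526
x = ρ cos φ = 0.13024 × cos(133.31°) = -0.08933
y = ρ sin φ = 0.13024 × sin(133.31°) = 0.09477

-0.089 0.095 0.795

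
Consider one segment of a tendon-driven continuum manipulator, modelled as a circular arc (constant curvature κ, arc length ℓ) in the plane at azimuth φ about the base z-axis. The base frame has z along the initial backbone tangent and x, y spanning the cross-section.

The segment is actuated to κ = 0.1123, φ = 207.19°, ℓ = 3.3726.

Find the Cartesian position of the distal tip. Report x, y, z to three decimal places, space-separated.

θ = κ·ℓ = 0.1123 × 3.3726 = 0.37874 rad
ρ = (1 − cos θ)/κ = (1 − 0.92913)/0.1123 = 0.63108
z = sin θ / κ = 0.36975/0.1123 = 3.29255
x = ρ cos φ = 0.63108 × cos(207.19°) = -0.56134
y = ρ sin φ = 0.63108 × sin(207.19°) = -0.28837

-0.561 -0.288 3.293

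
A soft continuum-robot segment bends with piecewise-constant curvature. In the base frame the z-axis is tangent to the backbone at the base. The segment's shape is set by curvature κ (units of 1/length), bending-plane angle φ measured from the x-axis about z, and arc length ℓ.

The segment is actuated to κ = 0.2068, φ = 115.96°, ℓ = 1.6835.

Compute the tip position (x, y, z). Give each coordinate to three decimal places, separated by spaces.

-0.127 0.261 1.650

θ = κ·ℓ = 0.2068 × 1.6835 = 0.34815 rad
ρ = (1 − cos θ)/κ = (1 − 0.94001)/0.2068 = 0.29011
z = sin θ / κ = 0.34116/0.2068 = 1.64970
x = ρ cos φ = 0.29011 × cos(115.96°) = -0.12699
y = ρ sin φ = 0.29011 × sin(115.96°) = 0.26083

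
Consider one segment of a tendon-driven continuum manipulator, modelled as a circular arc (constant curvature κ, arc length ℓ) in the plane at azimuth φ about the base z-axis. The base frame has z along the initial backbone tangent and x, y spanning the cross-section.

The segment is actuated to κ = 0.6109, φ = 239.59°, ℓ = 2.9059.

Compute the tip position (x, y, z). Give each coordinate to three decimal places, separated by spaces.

-0.997 -1.698 1.603

θ = κ·ℓ = 0.6109 × 2.9059 = 1.77521 rad
ρ = (1 − cos θ)/κ = (1 − -0.20300)/0.6109 = 1.96922
z = sin θ / κ = 0.97918/0.6109 = 1.60285
x = ρ cos φ = 1.96922 × cos(239.59°) = -0.99679
y = ρ sin φ = 1.96922 × sin(239.59°) = -1.69831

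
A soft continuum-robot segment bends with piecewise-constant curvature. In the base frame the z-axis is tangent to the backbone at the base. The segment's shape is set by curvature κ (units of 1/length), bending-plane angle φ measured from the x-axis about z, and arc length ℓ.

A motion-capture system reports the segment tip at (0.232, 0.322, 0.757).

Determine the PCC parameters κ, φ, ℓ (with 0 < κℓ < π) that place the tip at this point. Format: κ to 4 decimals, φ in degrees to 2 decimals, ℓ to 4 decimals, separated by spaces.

ρ = √(x²+y²) = √(0.232² + 0.322²) = 0.39687
φ = atan2(y, x) mod 360° = atan2(0.322, 0.232) = 54.2274°
|p|² = ρ² + z² = 0.39687² + 0.757² = 0.73056
κ = 2ρ / |p|² = 2×0.39687 / 0.73056 = 1.08649
θ = 2·atan2(ρ, z) = 2·atan2(0.39687, 0.757) = 0.96575 rad
ℓ = θ/κ = 0.96575/1.08649 = 0.88887

1.0865 54.23 0.8889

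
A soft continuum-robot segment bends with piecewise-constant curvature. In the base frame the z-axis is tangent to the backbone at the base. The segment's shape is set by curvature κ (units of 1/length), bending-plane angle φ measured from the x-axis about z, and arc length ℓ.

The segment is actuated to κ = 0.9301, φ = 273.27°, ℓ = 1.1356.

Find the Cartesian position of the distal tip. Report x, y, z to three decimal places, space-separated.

θ = κ·ℓ = 0.9301 × 1.1356 = 1.05622 rad
ρ = (1 − cos θ)/κ = (1 − 0.49216)/0.9301 = 0.54600
z = sin θ / κ = 0.87050/0.9301 = 0.93592
x = ρ cos φ = 0.54600 × cos(273.27°) = 0.03114
y = ρ sin φ = 0.54600 × sin(273.27°) = -0.54511

0.031 -0.545 0.936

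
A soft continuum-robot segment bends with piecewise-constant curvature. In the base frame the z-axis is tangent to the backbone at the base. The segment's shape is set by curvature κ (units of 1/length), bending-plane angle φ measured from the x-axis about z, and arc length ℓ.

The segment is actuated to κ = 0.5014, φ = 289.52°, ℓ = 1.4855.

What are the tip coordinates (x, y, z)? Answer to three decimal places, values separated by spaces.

0.176 -0.498 1.352

θ = κ·ℓ = 0.5014 × 1.4855 = 0.74483 rad
ρ = (1 − cos θ)/κ = (1 − 0.73520)/0.5014 = 0.52811
z = sin θ / κ = 0.67785/0.5014 = 1.35191
x = ρ cos φ = 0.52811 × cos(289.52°) = 0.17646
y = ρ sin φ = 0.52811 × sin(289.52°) = -0.49776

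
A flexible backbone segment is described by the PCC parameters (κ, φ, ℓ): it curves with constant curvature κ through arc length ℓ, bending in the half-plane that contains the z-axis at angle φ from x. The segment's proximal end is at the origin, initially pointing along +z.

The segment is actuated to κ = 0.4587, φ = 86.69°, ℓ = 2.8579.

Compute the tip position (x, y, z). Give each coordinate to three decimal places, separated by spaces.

θ = κ·ℓ = 0.4587 × 2.8579 = 1.31092 rad
ρ = (1 − cos θ)/κ = (1 − 0.25696)/0.4587 = 1.61988
z = sin θ / κ = 0.96642/0.4587 = 2.10687
x = ρ cos φ = 1.61988 × cos(86.69°) = 0.09353
y = ρ sin φ = 1.61988 × sin(86.69°) = 1.61717

0.094 1.617 2.107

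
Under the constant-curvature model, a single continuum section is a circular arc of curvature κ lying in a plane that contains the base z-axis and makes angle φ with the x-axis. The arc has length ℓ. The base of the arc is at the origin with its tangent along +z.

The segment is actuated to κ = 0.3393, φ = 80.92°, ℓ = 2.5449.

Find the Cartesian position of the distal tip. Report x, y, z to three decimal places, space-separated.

θ = κ·ℓ = 0.3393 × 2.5449 = 0.86348 rad
ρ = (1 − cos θ)/κ = (1 − 0.64979)/0.3393 = 1.03215
z = sin θ / κ = 0.76011/0.3393 = 2.24023
x = ρ cos φ = 1.03215 × cos(80.92°) = 0.16289
y = ρ sin φ = 1.03215 × sin(80.92°) = 1.01921

0.163 1.019 2.240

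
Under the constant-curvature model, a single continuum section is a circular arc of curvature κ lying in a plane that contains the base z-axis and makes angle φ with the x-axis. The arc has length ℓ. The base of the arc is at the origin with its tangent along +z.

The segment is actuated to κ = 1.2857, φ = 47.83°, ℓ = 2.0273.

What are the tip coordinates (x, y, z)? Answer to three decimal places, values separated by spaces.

θ = κ·ℓ = 1.2857 × 2.0273 = 2.60650 rad
ρ = (1 − cos θ)/κ = (1 − -0.86022)/1.2857 = 1.44685
z = sin θ / κ = 0.50992/1.2857 = 0.39661
x = ρ cos φ = 1.44685 × cos(47.83°) = 0.97132
y = ρ sin φ = 1.44685 × sin(47.83°) = 1.07235

0.971 1.072 0.397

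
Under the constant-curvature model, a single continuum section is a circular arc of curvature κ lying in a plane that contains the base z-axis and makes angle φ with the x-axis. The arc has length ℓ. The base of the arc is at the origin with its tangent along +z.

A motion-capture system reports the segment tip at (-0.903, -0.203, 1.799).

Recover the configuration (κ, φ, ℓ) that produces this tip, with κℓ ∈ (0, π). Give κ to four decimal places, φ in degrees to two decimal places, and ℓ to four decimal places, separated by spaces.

ρ = √(x²+y²) = √(-0.903² + -0.203²) = 0.92554
φ = atan2(y, x) mod 360° = atan2(-0.203, -0.903) = 192.6698°
|p|² = ρ² + z² = 0.92554² + 1.799² = 4.09302
κ = 2ρ / |p|² = 2×0.92554 / 4.09302 = 0.45225
θ = 2·atan2(ρ, z) = 2·atan2(0.92554, 1.799) = 0.95032 rad
ℓ = θ/κ = 0.95032/0.45225 = 2.10130

0.4523 192.67 2.1013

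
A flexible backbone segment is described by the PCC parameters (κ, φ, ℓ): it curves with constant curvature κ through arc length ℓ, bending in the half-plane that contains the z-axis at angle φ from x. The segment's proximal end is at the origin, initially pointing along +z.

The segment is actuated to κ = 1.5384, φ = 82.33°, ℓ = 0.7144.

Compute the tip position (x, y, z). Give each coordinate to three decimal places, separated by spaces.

0.047 0.351 0.579

θ = κ·ℓ = 1.5384 × 0.7144 = 1.09903 rad
ρ = (1 − cos θ)/κ = (1 − 0.45446)/1.5384 = 0.35462
z = sin θ / κ = 0.89077/1.5384 = 0.57902
x = ρ cos φ = 0.35462 × cos(82.33°) = 0.04733
y = ρ sin φ = 0.35462 × sin(82.33°) = 0.35144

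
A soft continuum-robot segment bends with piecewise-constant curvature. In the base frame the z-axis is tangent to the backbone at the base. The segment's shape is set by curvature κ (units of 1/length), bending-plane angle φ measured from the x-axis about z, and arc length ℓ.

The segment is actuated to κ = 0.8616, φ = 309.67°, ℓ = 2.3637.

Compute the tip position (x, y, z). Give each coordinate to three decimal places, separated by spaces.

θ = κ·ℓ = 0.8616 × 2.3637 = 2.03656 rad
ρ = (1 − cos θ)/κ = (1 − -0.44911)/0.8616 = 1.68188
z = sin θ / κ = 0.89348/0.8616 = 1.03700
x = ρ cos φ = 1.68188 × cos(309.67°) = 1.07365
y = ρ sin φ = 1.68188 × sin(309.67°) = -1.29460

1.074 -1.295 1.037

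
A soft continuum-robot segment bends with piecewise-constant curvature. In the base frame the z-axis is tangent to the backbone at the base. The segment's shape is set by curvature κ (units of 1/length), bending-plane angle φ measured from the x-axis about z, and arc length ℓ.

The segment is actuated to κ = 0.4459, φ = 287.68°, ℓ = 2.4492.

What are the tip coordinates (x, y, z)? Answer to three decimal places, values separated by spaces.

0.367 -1.153 1.991

θ = κ·ℓ = 0.4459 × 2.4492 = 1.09210 rad
ρ = (1 − cos θ)/κ = (1 − 0.46062)/0.4459 = 1.20963
z = sin θ / κ = 0.88760/0.4459 = 1.99057
x = ρ cos φ = 1.20963 × cos(287.68°) = 0.36737
y = ρ sin φ = 1.20963 × sin(287.68°) = -1.15250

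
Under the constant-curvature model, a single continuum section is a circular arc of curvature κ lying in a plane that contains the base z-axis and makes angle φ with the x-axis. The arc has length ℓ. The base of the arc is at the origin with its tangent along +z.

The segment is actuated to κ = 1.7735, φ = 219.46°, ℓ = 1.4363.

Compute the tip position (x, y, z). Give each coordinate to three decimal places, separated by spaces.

-0.796 -0.655 0.316

θ = κ·ℓ = 1.7735 × 1.4363 = 2.54728 rad
ρ = (1 − cos θ)/κ = (1 − -0.82853)/1.7735 = 1.03103
z = sin θ / κ = 0.55994/1.7735 = 0.31573
x = ρ cos φ = 1.03103 × cos(219.46°) = -0.79603
y = ρ sin φ = 1.03103 × sin(219.46°) = -0.65526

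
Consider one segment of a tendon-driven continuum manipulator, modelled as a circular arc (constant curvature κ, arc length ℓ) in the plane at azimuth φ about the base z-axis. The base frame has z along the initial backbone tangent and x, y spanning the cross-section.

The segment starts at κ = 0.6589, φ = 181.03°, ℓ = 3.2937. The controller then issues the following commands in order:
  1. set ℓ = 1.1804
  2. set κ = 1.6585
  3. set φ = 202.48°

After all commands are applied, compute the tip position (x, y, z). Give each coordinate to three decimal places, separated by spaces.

initial: κ=0.6589, φ=181.03°, ℓ=3.2937
cmd 1: set ℓ=1.1804 → (κ,φ,ℓ)=(0.6589,181.03°,1.1804) → tip=(-0.4363,-0.0078,1.0649)
cmd 2: set κ=1.6585 → (κ,φ,ℓ)=(1.6585,181.03°,1.1804) → tip=(-0.8303,-0.0149,0.5584)
cmd 3: set φ=202.48° → (κ,φ,ℓ)=(1.6585,202.48°,1.1804) → tip=(-0.7674,-0.3175,0.5584)

-0.767 -0.318 0.558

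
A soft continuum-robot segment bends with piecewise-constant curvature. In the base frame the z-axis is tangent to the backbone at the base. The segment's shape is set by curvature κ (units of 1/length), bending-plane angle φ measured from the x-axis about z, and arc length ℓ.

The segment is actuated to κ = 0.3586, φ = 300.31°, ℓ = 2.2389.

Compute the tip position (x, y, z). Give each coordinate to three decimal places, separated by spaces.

θ = κ·ℓ = 0.3586 × 2.2389 = 0.80287 rad
ρ = (1 − cos θ)/κ = (1 − 0.69465)/0.3586 = 0.85152
z = sin θ / κ = 0.71935/0.3586 = 2.00600
x = ρ cos φ = 0.85152 × cos(300.31°) = 0.42974
y = ρ sin φ = 0.85152 × sin(300.31°) = -0.73512

0.430 -0.735 2.006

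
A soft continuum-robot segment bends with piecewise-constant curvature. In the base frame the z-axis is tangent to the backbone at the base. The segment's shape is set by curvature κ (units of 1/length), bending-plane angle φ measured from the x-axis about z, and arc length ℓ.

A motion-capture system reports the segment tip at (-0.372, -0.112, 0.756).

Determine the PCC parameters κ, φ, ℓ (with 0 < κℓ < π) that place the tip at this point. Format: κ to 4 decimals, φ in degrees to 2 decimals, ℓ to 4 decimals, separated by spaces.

ρ = √(x²+y²) = √(-0.372² + -0.112²) = 0.38849
φ = atan2(y, x) mod 360° = atan2(-0.112, -0.372) = 196.7557°
|p|² = ρ² + z² = 0.38849² + 0.756² = 0.72246
κ = 2ρ / |p|² = 2×0.38849 / 0.72246 = 1.07547
θ = 2·atan2(ρ, z) = 2·atan2(0.38849, 0.756) = 0.94938 rad
ℓ = θ/κ = 0.94938/1.07547 = 0.88276

1.0755 196.76 0.8828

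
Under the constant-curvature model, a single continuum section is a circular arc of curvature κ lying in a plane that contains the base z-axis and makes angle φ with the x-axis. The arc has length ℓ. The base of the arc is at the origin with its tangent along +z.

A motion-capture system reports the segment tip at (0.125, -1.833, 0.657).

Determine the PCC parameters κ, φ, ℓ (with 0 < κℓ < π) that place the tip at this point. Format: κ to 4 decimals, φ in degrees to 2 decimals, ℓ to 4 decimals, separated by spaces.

ρ = √(x²+y²) = √(0.125² + -1.833²) = 1.83726
φ = atan2(y, x) mod 360° = atan2(-1.833, 0.125) = 273.9012°
|p|² = ρ² + z² = 1.83726² + 0.657² = 3.80716
κ = 2ρ / |p|² = 2×1.83726 / 3.80716 = 0.96516
θ = 2·atan2(ρ, z) = 2·atan2(1.83726, 0.657) = 2.45474 rad
ℓ = θ/κ = 2.45474/0.96516 = 2.54335

0.9652 273.90 2.5434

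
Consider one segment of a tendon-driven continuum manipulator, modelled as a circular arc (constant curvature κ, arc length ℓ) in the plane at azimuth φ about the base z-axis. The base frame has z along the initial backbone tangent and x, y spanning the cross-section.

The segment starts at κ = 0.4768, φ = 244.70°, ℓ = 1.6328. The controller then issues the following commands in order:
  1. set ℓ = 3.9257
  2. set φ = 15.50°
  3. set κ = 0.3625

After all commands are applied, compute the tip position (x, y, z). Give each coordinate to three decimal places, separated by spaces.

initial: κ=0.4768, φ=244.70°, ℓ=1.6328
cmd 1: set ℓ=3.9257 → (κ,φ,ℓ)=(0.4768,244.70°,3.9257) → tip=(-1.1620,-2.4583,2.0030)
cmd 2: set φ=15.50° → (κ,φ,ℓ)=(0.4768,15.50°,3.9257) → tip=(2.6202,0.7266,2.0030)
cmd 3: set κ=0.3625 → (κ,φ,ℓ)=(0.3625,15.50°,3.9257) → tip=(2.2670,0.6287,2.7286)

2.267 0.629 2.729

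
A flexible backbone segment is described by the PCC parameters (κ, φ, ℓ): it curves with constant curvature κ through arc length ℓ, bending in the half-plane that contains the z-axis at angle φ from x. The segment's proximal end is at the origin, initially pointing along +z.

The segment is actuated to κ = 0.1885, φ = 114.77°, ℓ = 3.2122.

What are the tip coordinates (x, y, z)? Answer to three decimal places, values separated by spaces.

θ = κ·ℓ = 0.1885 × 3.2122 = 0.60550 rad
ρ = (1 − cos θ)/κ = (1 − 0.82222)/0.1885 = 0.94314
z = sin θ / κ = 0.56917/0.1885 = 3.01949
x = ρ cos φ = 0.94314 × cos(114.77°) = -0.39515
y = ρ sin φ = 0.94314 × sin(114.77°) = 0.85637

-0.395 0.856 3.019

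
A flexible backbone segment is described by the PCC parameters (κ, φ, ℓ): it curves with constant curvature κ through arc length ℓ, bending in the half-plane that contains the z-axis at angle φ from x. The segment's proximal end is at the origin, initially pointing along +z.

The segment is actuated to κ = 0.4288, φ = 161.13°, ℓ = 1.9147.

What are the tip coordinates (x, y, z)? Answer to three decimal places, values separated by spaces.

θ = κ·ℓ = 0.4288 × 1.9147 = 0.82102 rad
ρ = (1 − cos θ)/κ = (1 − 0.68147)/0.4288 = 0.74283
z = sin θ / κ = 0.73184/0.4288 = 1.70672
x = ρ cos φ = 0.74283 × cos(161.13°) = -0.70291
y = ρ sin φ = 0.74283 × sin(161.13°) = 0.24025

-0.703 0.240 1.707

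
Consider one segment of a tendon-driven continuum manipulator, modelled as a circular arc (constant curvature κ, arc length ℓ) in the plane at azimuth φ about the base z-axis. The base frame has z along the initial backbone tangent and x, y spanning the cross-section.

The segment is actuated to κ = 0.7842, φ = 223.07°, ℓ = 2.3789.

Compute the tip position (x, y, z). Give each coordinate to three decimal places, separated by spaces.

θ = κ·ℓ = 0.7842 × 2.3789 = 1.86553 rad
ρ = (1 − cos θ)/κ = (1 − -0.29049)/0.7842 = 1.64561
z = sin θ / κ = 0.95688/0.7842 = 1.22020
x = ρ cos φ = 1.64561 × cos(223.07°) = -1.20215
y = ρ sin φ = 1.64561 × sin(223.07°) = -1.12377

-1.202 -1.124 1.220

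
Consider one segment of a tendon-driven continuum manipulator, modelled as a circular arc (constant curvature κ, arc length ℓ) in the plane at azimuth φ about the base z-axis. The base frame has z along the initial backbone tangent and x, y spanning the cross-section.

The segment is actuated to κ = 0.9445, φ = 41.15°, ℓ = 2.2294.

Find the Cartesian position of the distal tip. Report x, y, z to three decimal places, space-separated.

1.204 1.052 0.911

θ = κ·ℓ = 0.9445 × 2.2294 = 2.10567 rad
ρ = (1 − cos θ)/κ = (1 − -0.50973)/0.9445 = 1.59844
z = sin θ / κ = 0.86033/0.9445 = 0.91089
x = ρ cos φ = 1.59844 × cos(41.15°) = 1.20361
y = ρ sin φ = 1.59844 × sin(41.15°) = 1.05183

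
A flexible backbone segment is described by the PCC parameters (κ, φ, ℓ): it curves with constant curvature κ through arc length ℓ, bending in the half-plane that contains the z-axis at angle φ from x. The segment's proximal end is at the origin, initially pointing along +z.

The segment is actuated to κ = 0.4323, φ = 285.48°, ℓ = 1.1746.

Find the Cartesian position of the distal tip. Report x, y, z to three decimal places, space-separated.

θ = κ·ℓ = 0.4323 × 1.1746 = 0.50778 rad
ρ = (1 − cos θ)/κ = (1 − 0.87383)/0.4323 = 0.29187
z = sin θ / κ = 0.48624/0.4323 = 1.12477
x = ρ cos φ = 0.29187 × cos(285.48°) = 0.07790
y = ρ sin φ = 0.29187 × sin(285.48°) = -0.28128

0.078 -0.281 1.125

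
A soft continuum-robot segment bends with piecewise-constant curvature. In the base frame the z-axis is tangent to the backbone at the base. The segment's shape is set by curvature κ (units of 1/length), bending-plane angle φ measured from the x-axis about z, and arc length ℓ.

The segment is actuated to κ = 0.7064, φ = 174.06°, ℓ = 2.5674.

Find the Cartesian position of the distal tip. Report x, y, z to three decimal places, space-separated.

θ = κ·ℓ = 0.7064 × 2.5674 = 1.81361 rad
ρ = (1 − cos θ)/κ = (1 − -0.24044)/0.7064 = 1.75600
z = sin θ / κ = 0.97066/0.7064 = 1.37410
x = ρ cos φ = 1.75600 × cos(174.06°) = -1.74657
y = ρ sin φ = 1.75600 × sin(174.06°) = 0.18172

-1.747 0.182 1.374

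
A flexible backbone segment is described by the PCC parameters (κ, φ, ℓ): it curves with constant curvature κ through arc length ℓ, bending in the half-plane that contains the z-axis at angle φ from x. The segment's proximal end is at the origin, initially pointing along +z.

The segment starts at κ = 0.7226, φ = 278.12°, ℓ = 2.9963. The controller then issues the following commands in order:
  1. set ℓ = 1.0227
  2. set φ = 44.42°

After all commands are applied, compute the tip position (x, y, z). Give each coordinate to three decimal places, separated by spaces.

initial: κ=0.7226, φ=278.12°, ℓ=2.9963
cmd 1: set ℓ=1.0227 → (κ,φ,ℓ)=(0.7226,278.12°,1.0227) → tip=(0.0510,-0.3574,0.9321)
cmd 2: set φ=44.42° → (κ,φ,ℓ)=(0.7226,44.42°,1.0227) → tip=(0.2578,0.2527,0.9321)

0.258 0.253 0.932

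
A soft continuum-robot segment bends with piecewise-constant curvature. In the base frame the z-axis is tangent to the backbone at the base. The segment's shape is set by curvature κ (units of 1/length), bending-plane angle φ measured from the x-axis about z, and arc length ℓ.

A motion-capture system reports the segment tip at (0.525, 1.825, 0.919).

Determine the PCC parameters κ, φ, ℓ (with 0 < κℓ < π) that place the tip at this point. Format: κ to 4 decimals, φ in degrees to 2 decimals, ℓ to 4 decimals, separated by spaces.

0.8533 73.95 2.6252

ρ = √(x²+y²) = √(0.525² + 1.825²) = 1.89901
φ = atan2(y, x) mod 360° = atan2(1.825, 0.525) = 73.9510°
|p|² = ρ² + z² = 1.89901² + 0.919² = 4.45081
κ = 2ρ / |p|² = 2×1.89901 / 4.45081 = 0.85333
θ = 2·atan2(ρ, z) = 2·atan2(1.89901, 0.919) = 2.24017 rad
ℓ = θ/κ = 2.24017/0.85333 = 2.62519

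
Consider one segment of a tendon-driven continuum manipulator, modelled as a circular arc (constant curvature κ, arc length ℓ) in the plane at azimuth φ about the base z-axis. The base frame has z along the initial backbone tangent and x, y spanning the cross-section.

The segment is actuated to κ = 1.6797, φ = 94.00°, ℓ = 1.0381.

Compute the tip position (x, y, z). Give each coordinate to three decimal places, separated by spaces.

-0.049 0.696 0.586

θ = κ·ℓ = 1.6797 × 1.0381 = 1.74370 rad
ρ = (1 − cos θ)/κ = (1 − -0.17204)/1.6797 = 0.69777
z = sin θ / κ = 0.98509/1.6797 = 0.58647
x = ρ cos φ = 0.69777 × cos(94.00°) = -0.04867
y = ρ sin φ = 0.69777 × sin(94.00°) = 0.69607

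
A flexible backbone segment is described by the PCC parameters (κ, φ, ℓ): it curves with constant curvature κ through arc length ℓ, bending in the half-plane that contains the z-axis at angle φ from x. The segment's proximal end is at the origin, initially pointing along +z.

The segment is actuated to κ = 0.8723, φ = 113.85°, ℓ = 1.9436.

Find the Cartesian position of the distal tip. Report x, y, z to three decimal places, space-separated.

-0.521 1.179 1.138

θ = κ·ℓ = 0.8723 × 1.9436 = 1.69540 rad
ρ = (1 − cos θ)/κ = (1 − -0.12428)/0.8723 = 1.28887
z = sin θ / κ = 0.99225/0.8723 = 1.13751
x = ρ cos φ = 1.28887 × cos(113.85°) = -0.52115
y = ρ sin φ = 1.28887 × sin(113.85°) = 1.17881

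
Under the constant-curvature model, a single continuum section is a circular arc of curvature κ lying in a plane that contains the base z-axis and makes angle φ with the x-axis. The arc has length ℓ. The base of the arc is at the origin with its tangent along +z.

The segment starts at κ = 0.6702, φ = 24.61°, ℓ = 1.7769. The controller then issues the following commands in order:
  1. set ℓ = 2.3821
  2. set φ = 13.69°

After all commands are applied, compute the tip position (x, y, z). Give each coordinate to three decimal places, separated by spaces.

1.487 0.362 1.492

initial: κ=0.6702, φ=24.61°, ℓ=1.7769
cmd 1: set ℓ=2.3821 → (κ,φ,ℓ)=(0.6702,24.61°,2.3821) → tip=(1.3914,0.6373,1.4916)
cmd 2: set φ=13.69° → (κ,φ,ℓ)=(0.6702,13.69°,2.3821) → tip=(1.4869,0.3622,1.4916)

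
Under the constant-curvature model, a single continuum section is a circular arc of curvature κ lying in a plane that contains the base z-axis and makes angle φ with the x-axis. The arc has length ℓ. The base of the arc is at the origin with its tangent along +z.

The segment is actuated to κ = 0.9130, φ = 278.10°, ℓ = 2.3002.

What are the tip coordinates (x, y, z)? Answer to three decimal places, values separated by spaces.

0.232 -1.632 0.945

θ = κ·ℓ = 0.9130 × 2.3002 = 2.10008 rad
ρ = (1 − cos θ)/κ = (1 − -0.50492)/0.9130 = 1.64832
z = sin θ / κ = 0.86317/0.9130 = 0.94542
x = ρ cos φ = 1.64832 × cos(278.10°) = 0.23225
y = ρ sin φ = 1.64832 × sin(278.10°) = -1.63188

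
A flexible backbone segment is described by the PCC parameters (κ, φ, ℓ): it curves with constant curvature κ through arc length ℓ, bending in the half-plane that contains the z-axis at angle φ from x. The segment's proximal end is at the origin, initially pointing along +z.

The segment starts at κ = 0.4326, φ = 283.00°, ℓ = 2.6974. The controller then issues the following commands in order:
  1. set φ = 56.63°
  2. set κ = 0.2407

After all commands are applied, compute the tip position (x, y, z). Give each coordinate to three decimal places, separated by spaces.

initial: κ=0.4326, φ=283.00°, ℓ=2.6974
cmd 1: set φ=56.63° → (κ,φ,ℓ)=(0.4326,56.63°,2.6974) → tip=(0.7718,1.1718,2.1256)
cmd 2: set κ=0.2407 → (κ,φ,ℓ)=(0.2407,56.63°,2.6974) → tip=(0.4650,0.7060,2.5118)

0.465 0.706 2.512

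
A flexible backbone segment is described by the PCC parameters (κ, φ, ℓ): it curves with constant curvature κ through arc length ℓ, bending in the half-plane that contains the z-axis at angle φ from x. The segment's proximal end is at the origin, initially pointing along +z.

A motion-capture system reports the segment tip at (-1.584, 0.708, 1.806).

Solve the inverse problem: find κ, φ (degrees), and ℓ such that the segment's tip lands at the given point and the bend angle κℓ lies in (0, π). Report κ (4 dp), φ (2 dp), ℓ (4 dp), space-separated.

0.5533 155.92 2.7667

ρ = √(x²+y²) = √(-1.584² + 0.708²) = 1.73503
φ = atan2(y, x) mod 360° = atan2(0.708, -1.584) = 155.9168°
|p|² = ρ² + z² = 1.73503² + 1.806² = 6.27196
κ = 2ρ / |p|² = 2×1.73503 / 6.27196 = 0.55327
θ = 2·atan2(ρ, z) = 2·atan2(1.73503, 1.806) = 1.53072 rad
ℓ = θ/κ = 1.53072/0.55327 = 2.76669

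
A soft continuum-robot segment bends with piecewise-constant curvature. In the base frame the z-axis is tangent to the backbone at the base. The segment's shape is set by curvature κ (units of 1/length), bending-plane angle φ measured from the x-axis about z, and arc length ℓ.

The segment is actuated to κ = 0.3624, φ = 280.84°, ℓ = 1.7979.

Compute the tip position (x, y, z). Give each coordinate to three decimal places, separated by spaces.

θ = κ·ℓ = 0.3624 × 1.7979 = 0.65156 rad
ρ = (1 − cos θ)/κ = (1 − 0.79514)/0.3624 = 0.56529
z = sin θ / κ = 0.60643/0.3624 = 1.67336
x = ρ cos φ = 0.56529 × cos(280.84°) = 0.10631
y = ρ sin φ = 0.56529 × sin(280.84°) = -0.55520

0.106 -0.555 1.673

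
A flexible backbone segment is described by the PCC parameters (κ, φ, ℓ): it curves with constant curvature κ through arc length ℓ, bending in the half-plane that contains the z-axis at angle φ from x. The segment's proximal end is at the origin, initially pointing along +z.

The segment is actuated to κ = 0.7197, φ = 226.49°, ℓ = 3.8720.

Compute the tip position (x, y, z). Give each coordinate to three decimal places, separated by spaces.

-1.854 -1.953 0.483

θ = κ·ℓ = 0.7197 × 3.8720 = 2.78668 rad
ρ = (1 − cos θ)/κ = (1 − -0.93768)/0.7197 = 2.69234
z = sin θ / κ = 0.34751/0.7197 = 0.48285
x = ρ cos φ = 2.69234 × cos(226.49°) = -1.85362
y = ρ sin φ = 2.69234 × sin(226.49°) = -1.95263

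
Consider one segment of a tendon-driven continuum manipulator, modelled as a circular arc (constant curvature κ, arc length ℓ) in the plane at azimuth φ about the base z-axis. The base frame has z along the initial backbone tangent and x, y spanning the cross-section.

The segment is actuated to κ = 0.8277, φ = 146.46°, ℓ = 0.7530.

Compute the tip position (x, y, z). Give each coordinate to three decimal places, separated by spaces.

-0.189 0.126 0.705

θ = κ·ℓ = 0.8277 × 0.7530 = 0.62326 rad
ρ = (1 − cos θ)/κ = (1 − 0.81198)/0.8277 = 0.22716
z = sin θ / κ = 0.58368/0.8277 = 0.70519
x = ρ cos φ = 0.22716 × cos(146.46°) = -0.18934
y = ρ sin φ = 0.22716 × sin(146.46°) = 0.12551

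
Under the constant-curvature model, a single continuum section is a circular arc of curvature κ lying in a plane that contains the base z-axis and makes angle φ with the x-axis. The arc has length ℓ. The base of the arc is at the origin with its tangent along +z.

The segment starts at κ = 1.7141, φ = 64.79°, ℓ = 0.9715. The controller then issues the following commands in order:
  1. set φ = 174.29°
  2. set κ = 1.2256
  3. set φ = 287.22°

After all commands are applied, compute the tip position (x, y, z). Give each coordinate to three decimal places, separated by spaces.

0.152 -0.490 0.758

initial: κ=1.7141, φ=64.79°, ℓ=0.9715
cmd 1: set φ=174.29° → (κ,φ,ℓ)=(1.7141,174.29°,0.9715) → tip=(-0.6352,0.0635,0.5808)
cmd 2: set κ=1.2256 → (κ,φ,ℓ)=(1.2256,174.29°,0.9715) → tip=(-0.5106,0.0511,0.7577)
cmd 3: set φ=287.22° → (κ,φ,ℓ)=(1.2256,287.22°,0.9715) → tip=(0.1519,-0.4902,0.7577)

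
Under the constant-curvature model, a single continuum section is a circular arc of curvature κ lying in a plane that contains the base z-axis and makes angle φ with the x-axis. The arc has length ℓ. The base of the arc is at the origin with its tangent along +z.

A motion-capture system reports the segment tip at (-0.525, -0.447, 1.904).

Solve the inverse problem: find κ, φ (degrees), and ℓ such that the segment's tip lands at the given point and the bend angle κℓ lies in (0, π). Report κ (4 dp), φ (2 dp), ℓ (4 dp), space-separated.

0.3363 220.41 2.0663

ρ = √(x²+y²) = √(-0.525² + -0.447²) = 0.68952
φ = atan2(y, x) mod 360° = atan2(-0.447, -0.525) = 220.4120°
|p|² = ρ² + z² = 0.68952² + 1.904² = 4.10065
κ = 2ρ / |p|² = 2×0.68952 / 4.10065 = 0.33630
θ = 2·atan2(ρ, z) = 2·atan2(0.68952, 1.904) = 0.69490 rad
ℓ = θ/κ = 0.69490/0.33630 = 2.06633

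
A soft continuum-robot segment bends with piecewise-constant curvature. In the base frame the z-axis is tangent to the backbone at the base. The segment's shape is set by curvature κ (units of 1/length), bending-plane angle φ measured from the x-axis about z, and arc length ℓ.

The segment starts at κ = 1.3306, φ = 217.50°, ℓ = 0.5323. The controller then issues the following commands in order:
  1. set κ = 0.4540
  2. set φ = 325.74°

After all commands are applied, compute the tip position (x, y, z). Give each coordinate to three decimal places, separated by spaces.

0.053 -0.036 0.527

initial: κ=1.3306, φ=217.50°, ℓ=0.5323
cmd 1: set κ=0.4540 → (κ,φ,ℓ)=(0.4540,217.50°,0.5323) → tip=(-0.0508,-0.0390,0.5271)
cmd 2: set φ=325.74° → (κ,φ,ℓ)=(0.4540,325.74°,0.5323) → tip=(0.0529,-0.0360,0.5271)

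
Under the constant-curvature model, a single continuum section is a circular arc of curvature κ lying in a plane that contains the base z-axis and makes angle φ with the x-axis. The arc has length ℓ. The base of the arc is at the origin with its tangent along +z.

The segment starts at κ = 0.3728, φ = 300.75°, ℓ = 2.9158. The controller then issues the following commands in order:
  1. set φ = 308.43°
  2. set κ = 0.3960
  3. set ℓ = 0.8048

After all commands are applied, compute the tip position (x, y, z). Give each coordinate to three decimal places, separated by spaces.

0.079 -0.100 0.791

initial: κ=0.3728, φ=300.75°, ℓ=2.9158
cmd 1: set φ=308.43° → (κ,φ,ℓ)=(0.3728,308.43°,2.9158) → tip=(0.8918,-1.1239,2.3746)
cmd 2: set κ=0.3960 → (κ,φ,ℓ)=(0.3960,308.43°,2.9158) → tip=(0.9351,-1.1785,2.3097)
cmd 3: set ℓ=0.8048 → (κ,φ,ℓ)=(0.3960,308.43°,0.8048) → tip=(0.0790,-0.0996,0.7912)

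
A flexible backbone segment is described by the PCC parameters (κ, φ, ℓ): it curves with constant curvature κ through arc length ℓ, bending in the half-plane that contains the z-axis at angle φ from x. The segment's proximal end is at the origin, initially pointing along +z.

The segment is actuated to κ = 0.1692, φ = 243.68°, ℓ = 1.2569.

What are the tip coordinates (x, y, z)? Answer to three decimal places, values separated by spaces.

θ = κ·ℓ = 0.1692 × 1.2569 = 0.21267 rad
ρ = (1 − cos θ)/κ = (1 − 0.97747)/0.1692 = 0.13315
z = sin θ / κ = 0.21107/0.1692 = 1.24745
x = ρ cos φ = 0.13315 × cos(243.68°) = -0.05904
y = ρ sin φ = 0.13315 × sin(243.68°) = -0.11934

-0.059 -0.119 1.247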